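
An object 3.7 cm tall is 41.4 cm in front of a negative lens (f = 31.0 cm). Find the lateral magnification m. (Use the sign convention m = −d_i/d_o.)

m = +0.428

For a negative lens, f = -31.0 cm.
1/d_i = 1/f − 1/d_o = 1/(-31.00) − 1/(41.4) = -0.05641, so d_i = -17.73 cm.
m = −d_i/d_o = −(-17.73)/(41.4) = +0.428.
The image is virtual, upright and reduced, on the same side as the object.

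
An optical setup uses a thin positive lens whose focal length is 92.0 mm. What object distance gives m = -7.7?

m = −d_i/d_o ⇒ d_i = −m·d_o.
1/f = 1/d_o + 1/d_i = 1/d_o − 1/(m·d_o) = (1 − 1/m)/d_o, so d_o = f(1 − 1/m) = (92.00)(1 − 1/(-7.7)) = 104 mm.

104 mm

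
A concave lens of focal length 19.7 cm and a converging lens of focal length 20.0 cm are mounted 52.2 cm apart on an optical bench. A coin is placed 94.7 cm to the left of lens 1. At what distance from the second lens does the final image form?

Lens 1 is diverging, so f₁ = −19.7 cm.
Lens 1: 1/d_i1 = 1/f₁ − 1/d_o1 = 1/(-19.7) − 1/(94.7) = -0.06132, so d_i1 = -16.31 cm.
The intermediate image is 16.31 cm to the left of lens 1 (virtual), which is 52.2 − (-16.31) = 68.51 cm to the left of lens 2, so d_o2 = +68.51 cm.
Lens 2: 1/d_i2 = 1/f₂ − 1/d_o2 = 1/(20.0) − 1/(68.51) = 0.03540, so d_i2 = 28.2 cm.
The final image is real, 28.2 cm to the right of lens 2 (overall magnification ≈ -0.071).

28.2 cm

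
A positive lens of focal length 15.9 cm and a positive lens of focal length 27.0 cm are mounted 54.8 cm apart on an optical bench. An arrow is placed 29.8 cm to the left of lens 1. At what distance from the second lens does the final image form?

Lens 1: 1/d_i1 = 1/f₁ − 1/d_o1 = 1/(15.9) − 1/(29.8) = 0.02934, so d_i1 = 34.09 cm.
The intermediate image is 34.09 cm to the right of lens 1, which is 54.8 − (34.09) = 20.71 cm to the left of lens 2, so d_o2 = +20.71 cm.
Lens 2: 1/d_i2 = 1/f₂ − 1/d_o2 = 1/(27.0) − 1/(20.71) = -0.01125, so d_i2 = -88.9 cm.
The final image is virtual, 88.9 cm to the left of lens 2 (overall magnification ≈ -4.9).

88.9 cm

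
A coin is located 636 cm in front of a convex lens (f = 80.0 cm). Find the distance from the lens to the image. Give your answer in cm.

91.5 cm

Lens equation: 1/v = 1/f − 1/u = 1/(80.00) − 1/(636) = 0.01250 − 0.001572 = 0.01093, so v = 91.5 cm.
The image is real, inverted and reduced, on the far side of the lens.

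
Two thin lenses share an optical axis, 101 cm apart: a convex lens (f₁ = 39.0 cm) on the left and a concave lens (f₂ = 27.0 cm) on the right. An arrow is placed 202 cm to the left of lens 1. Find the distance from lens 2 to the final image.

17.8 cm

Lens 1: 1/d_i1 = 1/f₁ − 1/d_o1 = 1/(39.0) − 1/(202) = 0.02069, so d_i1 = 48.33 cm.
The intermediate image is 48.33 cm to the right of lens 1, which is 101 − (48.33) = 52.67 cm to the left of lens 2, so d_o2 = +52.67 cm.
Lens 2 is diverging, so f₂ = −27.0 cm.
Lens 2: 1/d_i2 = 1/f₂ − 1/d_o2 = 1/(-27.0) − 1/(52.67) = -0.05602, so d_i2 = -17.8 cm.
The final image is virtual, 17.8 cm to the left of lens 2 (overall magnification ≈ -0.081).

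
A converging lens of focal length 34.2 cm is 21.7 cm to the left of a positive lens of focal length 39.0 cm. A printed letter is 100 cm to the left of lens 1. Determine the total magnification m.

m = -0.293

Lens 1: 1/d_i1 = 1/(34.2) − 1/(100) = 0.01924, so d_i1 = 51.98 cm; m₁ = −d_i1/d_o1 = -0.5198.
d_o2 = 21.7 − (51.98) = -30.28 cm (virtual object).
Lens 2: 1/d_i2 = 1/(39.0) − 1/(-30.28) = 0.05867, so d_i2 = 17.05 cm; m₂ = −d_i2/d_o2 = +0.5629.
m = m₁·m₂ = (-0.5198)(+0.5629) = -0.293.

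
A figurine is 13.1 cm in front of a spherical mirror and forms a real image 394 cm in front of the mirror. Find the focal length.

f = 12.7 cm (concave)

Real image ⇒ d_i = +394 cm.
1/f = 1/d_o + 1/d_i = 1/(13.1) + 1/(394) = 0.07887, so f = 12.7 cm.
Since f is positive, the spherical mirror is concave.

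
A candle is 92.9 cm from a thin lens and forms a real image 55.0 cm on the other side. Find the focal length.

Real image ⇒ d_i = +55.0 cm.
1/f = 1/d_o + 1/d_i = 1/(92.9) + 1/(55.0) = 0.02895, so f = 34.5 cm.
Since f is positive, the thin lens is converging.

f = 34.5 cm (converging)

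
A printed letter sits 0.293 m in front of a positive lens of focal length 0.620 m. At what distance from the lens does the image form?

0.556 m

Thin-lens equation: 1/q = 1/f − 1/p = 1/(0.6200) − 1/(0.293) = 1.613 − 3.413 = -1.800, so q = -0.556 m.
The image is virtual, upright and enlarged, on the same side as the object.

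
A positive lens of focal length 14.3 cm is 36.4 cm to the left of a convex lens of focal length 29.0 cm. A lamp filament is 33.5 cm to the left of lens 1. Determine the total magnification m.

m = -1.23

Lens 1: 1/d_i1 = 1/(14.3) − 1/(33.5) = 0.04008, so d_i1 = 24.95 cm; m₁ = −d_i1/d_o1 = -0.7448.
d_o2 = 36.4 − (24.95) = 11.45 cm.
Lens 2: 1/d_i2 = 1/(29.0) − 1/(11.45) = -0.05285, so d_i2 = -18.92 cm; m₂ = −d_i2/d_o2 = +1.652.
m = m₁·m₂ = (-0.7448)(+1.652) = -1.23.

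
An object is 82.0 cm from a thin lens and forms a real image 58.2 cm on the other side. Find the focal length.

Real image ⇒ d_i = +58.2 cm.
1/f = 1/d_o + 1/d_i = 1/(82.0) + 1/(58.2) = 0.02938, so f = 34.0 cm.
Since f is positive, the thin lens is converging.

f = 34.0 cm (converging)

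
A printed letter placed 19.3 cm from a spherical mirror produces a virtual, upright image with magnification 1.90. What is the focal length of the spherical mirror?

m = −d_i/d_o ⇒ d_i = −m·d_o = −(+1.90)·(19.3) = -36.67 cm.
1/f = 1/d_o + 1/d_i = 1/(19.3) + 1/(-36.67) = 0.02454, so f = 40.7 cm.
Since f is positive, the spherical mirror is concave.

f = 40.7 cm (concave)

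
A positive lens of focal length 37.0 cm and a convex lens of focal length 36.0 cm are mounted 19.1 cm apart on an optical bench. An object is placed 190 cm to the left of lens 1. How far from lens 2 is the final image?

Lens 1: 1/d_i1 = 1/f₁ − 1/d_o1 = 1/(37.0) − 1/(190) = 0.02176, so d_i1 = 45.95 cm.
The intermediate image is 45.95 cm to the right of lens 1, which lies 26.85 cm to the right of lens 2 — a virtual object — so d_o2 = −26.85 cm.
Lens 2: 1/d_i2 = 1/f₂ − 1/d_o2 = 1/(36.0) − 1/(-26.85) = 0.06502, so d_i2 = 15.4 cm.
The final image is real, 15.4 cm to the right of lens 2 (overall magnification ≈ -0.14).

15.4 cm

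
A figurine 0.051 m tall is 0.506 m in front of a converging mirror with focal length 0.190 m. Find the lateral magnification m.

1/d_i = 1/f − 1/d_o = 1/(0.1900) − 1/(0.506) = 3.287, so d_i = 0.3042 m.
m = −d_i/d_o = −(0.3042)/(0.506) = -0.601.
The image is real, inverted and reduced, in front of the mirror.

m = -0.601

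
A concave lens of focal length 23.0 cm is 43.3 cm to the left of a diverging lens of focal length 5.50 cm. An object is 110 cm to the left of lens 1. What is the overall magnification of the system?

m = +0.0140

f₁ = −23.0 cm (diverging).
Lens 1: 1/d_i1 = 1/(-23.0) − 1/(110) = -0.05257, so d_i1 = -19.02 cm; m₁ = −d_i1/d_o1 = +0.1729.
d_o2 = 43.3 − (-19.02) = 62.32 cm.
f₂ = −5.50 cm (diverging).
Lens 2: 1/d_i2 = 1/(-5.50) − 1/(62.32) = -0.1979, so d_i2 = -5.054 cm; m₂ = −d_i2/d_o2 = +0.08110.
m = m₁·m₂ = (+0.1729)(+0.08110) = +0.0140.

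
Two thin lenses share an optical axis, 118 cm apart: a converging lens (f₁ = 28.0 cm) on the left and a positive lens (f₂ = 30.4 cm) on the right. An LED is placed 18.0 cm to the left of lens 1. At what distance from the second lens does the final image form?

37.1 cm

Lens 1: 1/d_i1 = 1/f₁ − 1/d_o1 = 1/(28.0) − 1/(18.0) = -0.01984, so d_i1 = -50.40 cm.
The intermediate image is 50.40 cm to the left of lens 1 (virtual), which is 118 − (-50.40) = 168.4 cm to the left of lens 2, so d_o2 = +168.4 cm.
Lens 2: 1/d_i2 = 1/f₂ − 1/d_o2 = 1/(30.4) − 1/(168.4) = 0.02696, so d_i2 = 37.1 cm.
The final image is real, 37.1 cm to the right of lens 2 (overall magnification ≈ -0.62).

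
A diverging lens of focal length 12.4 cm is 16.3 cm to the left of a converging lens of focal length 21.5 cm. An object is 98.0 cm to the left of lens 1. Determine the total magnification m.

f₁ = −12.4 cm (diverging).
Lens 1: 1/d_i1 = 1/(-12.4) − 1/(98.0) = -0.09085, so d_i1 = -11.01 cm; m₁ = −d_i1/d_o1 = +0.1123.
d_o2 = 16.3 − (-11.01) = 27.31 cm.
Lens 2: 1/d_i2 = 1/(21.5) − 1/(27.31) = 0.009895, so d_i2 = 101.1 cm; m₂ = −d_i2/d_o2 = -3.701.
m = m₁·m₂ = (+0.1123)(-3.701) = -0.416.

m = -0.416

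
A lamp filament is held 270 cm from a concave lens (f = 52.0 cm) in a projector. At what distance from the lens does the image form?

For a concave lens, f = -52.0 cm.
Thin-lens equation: 1/v = 1/f − 1/u = 1/(-52.00) − 1/(270) = -0.01923 − 0.003704 = -0.02293, so v = -43.6 cm.
The image is virtual, upright and reduced, on the same side as the object.

43.6 cm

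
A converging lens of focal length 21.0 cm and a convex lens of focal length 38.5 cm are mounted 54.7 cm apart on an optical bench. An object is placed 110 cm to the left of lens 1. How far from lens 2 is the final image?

Lens 1: 1/d_i1 = 1/f₁ − 1/d_o1 = 1/(21.0) − 1/(110) = 0.03853, so d_i1 = 25.96 cm.
The intermediate image is 25.96 cm to the right of lens 1, which is 54.7 − (25.96) = 28.74 cm to the left of lens 2, so d_o2 = +28.74 cm.
Lens 2: 1/d_i2 = 1/f₂ − 1/d_o2 = 1/(38.5) − 1/(28.74) = -0.008821, so d_i2 = -113 cm.
The final image is virtual, 113 cm to the left of lens 2 (overall magnification ≈ -0.93).

113 cm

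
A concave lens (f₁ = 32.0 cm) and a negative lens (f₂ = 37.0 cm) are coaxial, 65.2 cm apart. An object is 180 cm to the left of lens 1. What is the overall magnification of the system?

m = +0.0432

f₁ = −32.0 cm (diverging).
Lens 1: 1/d_i1 = 1/(-32.0) − 1/(180) = -0.03681, so d_i1 = -27.17 cm; m₁ = −d_i1/d_o1 = +0.1509.
d_o2 = 65.2 − (-27.17) = 92.37 cm.
f₂ = −37.0 cm (diverging).
Lens 2: 1/d_i2 = 1/(-37.0) − 1/(92.37) = -0.03785, so d_i2 = -26.42 cm; m₂ = −d_i2/d_o2 = +0.2860.
m = m₁·m₂ = (+0.1509)(+0.2860) = +0.0432.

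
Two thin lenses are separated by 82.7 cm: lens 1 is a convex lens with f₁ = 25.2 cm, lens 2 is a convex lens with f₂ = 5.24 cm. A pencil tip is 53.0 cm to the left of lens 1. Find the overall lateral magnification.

m = +0.161

Lens 1: 1/d_i1 = 1/(25.2) − 1/(53.0) = 0.02081, so d_i1 = 48.04 cm; m₁ = −d_i1/d_o1 = -0.9064.
d_o2 = 82.7 − (48.04) = 34.66 cm.
Lens 2: 1/d_i2 = 1/(5.24) − 1/(34.66) = 0.1620, so d_i2 = 6.173 cm; m₂ = −d_i2/d_o2 = -0.1781.
m = m₁·m₂ = (-0.9064)(-0.1781) = +0.161.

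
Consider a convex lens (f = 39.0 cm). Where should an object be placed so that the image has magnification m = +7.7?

m = −d_i/d_o ⇒ d_i = −m·d_o.
1/f = 1/d_o + 1/d_i = 1/d_o − 1/(m·d_o) = (1 − 1/m)/d_o, so d_o = f(1 − 1/m) = (39.00)(1 − 1/(+7.7)) = 33.9 cm.

33.9 cm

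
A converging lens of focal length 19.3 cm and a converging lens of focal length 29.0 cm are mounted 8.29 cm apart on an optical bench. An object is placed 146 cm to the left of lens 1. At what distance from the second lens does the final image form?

9.42 cm

Lens 1: 1/d_i1 = 1/f₁ − 1/d_o1 = 1/(19.3) − 1/(146) = 0.04496, so d_i1 = 22.24 cm.
The intermediate image is 22.24 cm to the right of lens 1, which lies 13.95 cm to the right of lens 2 — a virtual object — so d_o2 = −13.95 cm.
Lens 2: 1/d_i2 = 1/f₂ − 1/d_o2 = 1/(29.0) − 1/(-13.95) = 0.1062, so d_i2 = 9.42 cm.
The final image is real, 9.42 cm to the right of lens 2 (overall magnification ≈ -0.10).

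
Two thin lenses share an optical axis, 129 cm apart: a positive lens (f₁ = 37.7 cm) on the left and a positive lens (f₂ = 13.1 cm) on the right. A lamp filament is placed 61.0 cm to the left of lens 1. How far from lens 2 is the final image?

23.1 cm

Lens 1: 1/d_i1 = 1/f₁ − 1/d_o1 = 1/(37.7) − 1/(61.0) = 0.01013, so d_i1 = 98.70 cm.
The intermediate image is 98.70 cm to the right of lens 1, which is 129 − (98.70) = 30.30 cm to the left of lens 2, so d_o2 = +30.30 cm.
Lens 2: 1/d_i2 = 1/f₂ − 1/d_o2 = 1/(13.1) − 1/(30.30) = 0.04333, so d_i2 = 23.1 cm.
The final image is real, 23.1 cm to the right of lens 2 (overall magnification ≈ 1.2).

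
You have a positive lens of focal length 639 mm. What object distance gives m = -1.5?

1060 mm

m = −d_i/d_o ⇒ d_i = −m·d_o.
1/f = 1/d_o + 1/d_i = 1/d_o − 1/(m·d_o) = (1 − 1/m)/d_o, so d_o = f(1 − 1/m) = (639.0)(1 − 1/(-1.5)) = 1060 mm.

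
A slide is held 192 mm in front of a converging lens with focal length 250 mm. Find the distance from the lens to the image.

Lens equation: 1/d_i = 1/f − 1/d_o = 1/(250.0) − 1/(192) = 0.004000 − 0.005208 = -0.001208, so d_i = -828 mm.
The image is virtual, upright and enlarged, on the same side as the object.

828 mm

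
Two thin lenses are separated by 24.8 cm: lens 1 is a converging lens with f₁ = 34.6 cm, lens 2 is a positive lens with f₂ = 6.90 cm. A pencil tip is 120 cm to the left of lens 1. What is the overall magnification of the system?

Lens 1: 1/d_i1 = 1/(34.6) − 1/(120) = 0.02057, so d_i1 = 48.62 cm; m₁ = −d_i1/d_o1 = -0.4052.
d_o2 = 24.8 − (48.62) = -23.82 cm (virtual object).
Lens 2: 1/d_i2 = 1/(6.90) − 1/(-23.82) = 0.1869, so d_i2 = 5.350 cm; m₂ = −d_i2/d_o2 = +0.2246.
m = m₁·m₂ = (-0.4052)(+0.2246) = -0.0910.

m = -0.0910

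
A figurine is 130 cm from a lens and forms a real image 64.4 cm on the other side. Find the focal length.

Real image ⇒ d_i = +64.4 cm.
1/f = 1/d_o + 1/d_i = 1/(130) + 1/(64.4) = 0.02322, so f = 43.1 cm.
Since f is positive, the lens is converging.

f = 43.1 cm (converging)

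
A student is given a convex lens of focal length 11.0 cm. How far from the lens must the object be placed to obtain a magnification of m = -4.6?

13.4 cm

m = −d_i/d_o ⇒ d_i = −m·d_o.
1/f = 1/d_o + 1/d_i = 1/d_o − 1/(m·d_o) = (1 − 1/m)/d_o, so d_o = f(1 − 1/m) = (11.00)(1 − 1/(-4.6)) = 13.4 cm.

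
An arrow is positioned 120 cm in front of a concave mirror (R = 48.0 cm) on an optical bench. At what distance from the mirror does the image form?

f = R/2 = 48.0/2 = 24.00 cm.
Mirror equation: 1/s_i = 1/f − 1/s_o = 1/(24.00) − 1/(120) = 0.04167 − 0.008333 = 0.03333, so s_i = 30.0 cm.
The image is real, inverted and reduced, in front of the mirror.

30.0 cm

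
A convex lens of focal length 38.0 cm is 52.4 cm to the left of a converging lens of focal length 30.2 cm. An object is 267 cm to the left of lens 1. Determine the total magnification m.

Lens 1: 1/d_i1 = 1/(38.0) − 1/(267) = 0.02257, so d_i1 = 44.31 cm; m₁ = −d_i1/d_o1 = -0.1660.
d_o2 = 52.4 − (44.31) = 8.090 cm.
Lens 2: 1/d_i2 = 1/(30.2) − 1/(8.090) = -0.09050, so d_i2 = -11.05 cm; m₂ = −d_i2/d_o2 = +1.366.
m = m₁·m₂ = (-0.1660)(+1.366) = -0.227.

m = -0.227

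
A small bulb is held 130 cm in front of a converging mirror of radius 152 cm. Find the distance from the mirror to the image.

f = R/2 = 152/2 = 76.00 cm.
Mirror equation: 1/s_i = 1/f − 1/s_o = 1/(76.00) − 1/(130) = 0.01316 − 0.007692 = 0.005466, so s_i = 183 cm.
The image is real, inverted and enlarged, in front of the mirror.

183 cm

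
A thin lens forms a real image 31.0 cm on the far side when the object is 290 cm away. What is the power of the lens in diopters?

P = +3.57 D

d_i = +31.0 cm.
1/f = 1/d_o + 1/d_i = 1/(290) + 1/(31.0) = 0.03571 cm⁻¹.
f = 28.01 cm = 0.2801 m, so P = 1/f = +3.57 D.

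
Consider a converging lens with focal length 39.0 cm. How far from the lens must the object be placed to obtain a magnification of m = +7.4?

33.7 cm

m = −d_i/d_o ⇒ d_i = −m·d_o.
1/f = 1/d_o + 1/d_i = 1/d_o − 1/(m·d_o) = (1 − 1/m)/d_o, so d_o = f(1 − 1/m) = (39.00)(1 − 1/(+7.4)) = 33.7 cm.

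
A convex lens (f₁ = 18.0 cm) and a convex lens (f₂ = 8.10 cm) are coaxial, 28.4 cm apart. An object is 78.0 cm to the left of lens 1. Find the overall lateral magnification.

m = -0.784

Lens 1: 1/d_i1 = 1/(18.0) − 1/(78.0) = 0.04274, so d_i1 = 23.40 cm; m₁ = −d_i1/d_o1 = -0.3000.
d_o2 = 28.4 − (23.40) = 5.000 cm.
Lens 2: 1/d_i2 = 1/(8.10) − 1/(5.000) = -0.07654, so d_i2 = -13.06 cm; m₂ = −d_i2/d_o2 = +2.613.
m = m₁·m₂ = (-0.3000)(+2.613) = -0.784.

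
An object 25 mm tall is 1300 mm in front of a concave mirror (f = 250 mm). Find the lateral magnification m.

1/d_i = 1/f − 1/d_o = 1/(250.0) − 1/(1300) = 0.003231, so d_i = 309.5 mm.
m = −d_i/d_o = −(309.5)/(1300) = -0.238.
The image is real, inverted and reduced, in front of the mirror.

m = -0.238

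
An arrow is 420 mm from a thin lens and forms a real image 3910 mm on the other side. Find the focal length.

Real image ⇒ d_i = +3910 mm.
1/f = 1/d_o + 1/d_i = 1/(420) + 1/(3910) = 0.002637, so f = 379 mm.
Since f is positive, the thin lens is converging.

f = 379 mm (converging)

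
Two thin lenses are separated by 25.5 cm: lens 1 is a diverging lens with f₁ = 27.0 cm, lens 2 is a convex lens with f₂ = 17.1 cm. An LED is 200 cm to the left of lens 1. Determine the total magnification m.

f₁ = −27.0 cm (diverging).
Lens 1: 1/d_i1 = 1/(-27.0) − 1/(200) = -0.04204, so d_i1 = -23.79 cm; m₁ = −d_i1/d_o1 = +0.1190.
d_o2 = 25.5 − (-23.79) = 49.29 cm.
Lens 2: 1/d_i2 = 1/(17.1) − 1/(49.29) = 0.03819, so d_i2 = 26.18 cm; m₂ = −d_i2/d_o2 = -0.5312.
m = m₁·m₂ = (+0.1190)(-0.5312) = -0.0632.

m = -0.0632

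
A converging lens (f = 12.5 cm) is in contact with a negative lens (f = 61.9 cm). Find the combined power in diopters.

P₁ = 1/f₁ = 1/(0.125 m) = +8.000 D; P₂ = 1/f₂ = 1/(-0.619 m) = -1.616 D.
For thin lenses in contact, P = P₁ + P₂ = (+8.000) + (-1.616) = +6.38 D.

P = +6.38 D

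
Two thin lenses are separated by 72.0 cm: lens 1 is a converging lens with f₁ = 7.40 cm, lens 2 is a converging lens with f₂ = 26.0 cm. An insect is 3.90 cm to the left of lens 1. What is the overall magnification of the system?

m = -1.01

Lens 1: 1/d_i1 = 1/(7.40) − 1/(3.90) = -0.1213, so d_i1 = -8.246 cm; m₁ = −d_i1/d_o1 = +2.114.
d_o2 = 72.0 − (-8.246) = 80.25 cm.
Lens 2: 1/d_i2 = 1/(26.0) − 1/(80.25) = 0.02600, so d_i2 = 38.46 cm; m₂ = −d_i2/d_o2 = -0.4793.
m = m₁·m₂ = (+2.114)(-0.4793) = -1.01.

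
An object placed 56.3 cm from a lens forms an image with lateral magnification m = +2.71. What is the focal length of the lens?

f = 89.2 cm (converging)

m = −d_i/d_o ⇒ d_i = −m·d_o = −(+2.71)·(56.3) = -152.6 cm.
1/f = 1/d_o + 1/d_i = 1/(56.3) + 1/(-152.6) = 0.01121, so f = 89.2 cm.
Since f is positive, the lens is converging.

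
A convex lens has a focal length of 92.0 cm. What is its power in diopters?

f = 92.0 cm = 0.920 m.
P = 1/f = 1/(0.920 m) = +1.09 D.

P = +1.09 D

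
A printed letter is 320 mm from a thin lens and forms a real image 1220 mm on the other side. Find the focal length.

f = 254 mm (converging)

Real image ⇒ d_i = +1220 mm.
1/f = 1/d_o + 1/d_i = 1/(320) + 1/(1220) = 0.003945, so f = 254 mm.
Since f is positive, the thin lens is converging.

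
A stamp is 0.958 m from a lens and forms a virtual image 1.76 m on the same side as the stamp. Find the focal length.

Virtual image ⇒ d_i = −1.76 m.
1/f = 1/d_o + 1/d_i = 1/(0.958) + 1/(-1.76) = 0.4757, so f = 2.10 m.
Since f is positive, the lens is converging.

f = 2.10 m (converging)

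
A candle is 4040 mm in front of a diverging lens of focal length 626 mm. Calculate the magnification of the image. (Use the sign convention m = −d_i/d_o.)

For a diverging lens, f = -626 mm.
1/d_i = 1/f − 1/d_o = 1/(-626.0) − 1/(4040) = -0.001845, so d_i = -542.0 mm.
m = −d_i/d_o = −(-542.0)/(4040) = +0.134.
The image is virtual, upright and reduced, on the same side as the object.

m = +0.134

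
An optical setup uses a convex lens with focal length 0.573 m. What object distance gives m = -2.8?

m = −d_i/d_o ⇒ d_i = −m·d_o.
1/f = 1/d_o + 1/d_i = 1/d_o − 1/(m·d_o) = (1 − 1/m)/d_o, so d_o = f(1 − 1/m) = (0.5730)(1 − 1/(-2.8)) = 0.778 m.

0.778 m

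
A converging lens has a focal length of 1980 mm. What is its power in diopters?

f = 198 cm = 1.98 m.
P = 1/f = 1/(1.98 m) = +0.505 D.

P = +0.505 D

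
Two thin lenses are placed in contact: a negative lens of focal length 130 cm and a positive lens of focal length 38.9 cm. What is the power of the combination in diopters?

P = +1.80 D

P₁ = 1/f₁ = 1/(-1.30 m) = -0.7692 D; P₂ = 1/f₂ = 1/(0.389 m) = +2.571 D.
For thin lenses in contact, P = P₁ + P₂ = (-0.7692) + (+2.571) = +1.80 D.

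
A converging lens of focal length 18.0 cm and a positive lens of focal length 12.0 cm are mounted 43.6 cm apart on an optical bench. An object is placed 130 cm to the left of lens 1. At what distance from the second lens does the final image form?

Lens 1: 1/d_i1 = 1/f₁ − 1/d_o1 = 1/(18.0) − 1/(130) = 0.04786, so d_i1 = 20.89 cm.
The intermediate image is 20.89 cm to the right of lens 1, which is 43.6 − (20.89) = 22.71 cm to the left of lens 2, so d_o2 = +22.71 cm.
Lens 2: 1/d_i2 = 1/f₂ − 1/d_o2 = 1/(12.0) − 1/(22.71) = 0.03930, so d_i2 = 25.4 cm.
The final image is real, 25.4 cm to the right of lens 2 (overall magnification ≈ 0.18).

25.4 cm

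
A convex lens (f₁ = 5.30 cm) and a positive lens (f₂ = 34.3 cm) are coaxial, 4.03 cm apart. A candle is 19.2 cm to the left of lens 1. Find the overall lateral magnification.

m = -0.348

Lens 1: 1/d_i1 = 1/(5.30) − 1/(19.2) = 0.1366, so d_i1 = 7.321 cm; m₁ = −d_i1/d_o1 = -0.3813.
d_o2 = 4.03 − (7.321) = -3.291 cm (virtual object).
Lens 2: 1/d_i2 = 1/(34.3) − 1/(-3.291) = 0.3330, so d_i2 = 3.003 cm; m₂ = −d_i2/d_o2 = +0.9125.
m = m₁·m₂ = (-0.3813)(+0.9125) = -0.348.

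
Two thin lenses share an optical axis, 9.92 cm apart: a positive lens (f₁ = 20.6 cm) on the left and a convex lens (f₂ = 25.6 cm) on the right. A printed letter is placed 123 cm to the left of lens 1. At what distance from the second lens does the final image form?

Lens 1: 1/d_i1 = 1/f₁ − 1/d_o1 = 1/(20.6) − 1/(123) = 0.04041, so d_i1 = 24.74 cm.
The intermediate image is 24.74 cm to the right of lens 1, which lies 14.82 cm to the right of lens 2 — a virtual object — so d_o2 = −14.82 cm.
Lens 2: 1/d_i2 = 1/f₂ − 1/d_o2 = 1/(25.6) − 1/(-14.82) = 0.1065, so d_i2 = 9.39 cm.
The final image is real, 9.39 cm to the right of lens 2 (overall magnification ≈ -0.13).

9.39 cm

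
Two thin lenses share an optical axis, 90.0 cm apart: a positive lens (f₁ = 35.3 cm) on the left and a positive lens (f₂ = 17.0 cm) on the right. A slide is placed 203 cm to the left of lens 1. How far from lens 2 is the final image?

26.5 cm

Lens 1: 1/d_i1 = 1/f₁ − 1/d_o1 = 1/(35.3) − 1/(203) = 0.02340, so d_i1 = 42.73 cm.
The intermediate image is 42.73 cm to the right of lens 1, which is 90.0 − (42.73) = 47.27 cm to the left of lens 2, so d_o2 = +47.27 cm.
Lens 2: 1/d_i2 = 1/f₂ − 1/d_o2 = 1/(17.0) − 1/(47.27) = 0.03767, so d_i2 = 26.5 cm.
The final image is real, 26.5 cm to the right of lens 2 (overall magnification ≈ 0.12).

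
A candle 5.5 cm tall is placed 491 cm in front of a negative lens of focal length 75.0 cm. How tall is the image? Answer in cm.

For a negative lens, f = -75.0 cm.
1/d_i = 1/f − 1/d_o = 1/(-75.00) − 1/(491) = -0.01537, so d_i = -65.06 cm.
m = −d_i/d_o = +0.1325.
|h_i| = |m|·h_o = 0.1325 × 5.5 = 0.729 cm. The image is virtual, upright and reduced, on the same side as the object.

0.729 cm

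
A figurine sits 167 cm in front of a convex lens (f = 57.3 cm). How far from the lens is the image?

87.2 cm

Lens equation: 1/s_i = 1/f − 1/s_o = 1/(57.30) − 1/(167) = 0.01745 − 0.005988 = 0.01146, so s_i = 87.2 cm.
The image is real, inverted and reduced, on the far side of the lens.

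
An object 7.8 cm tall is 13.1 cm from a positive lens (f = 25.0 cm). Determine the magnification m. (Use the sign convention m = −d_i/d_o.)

m = +2.10

1/d_i = 1/f − 1/d_o = 1/(25.00) − 1/(13.1) = -0.03634, so d_i = -27.52 cm.
m = −d_i/d_o = −(-27.52)/(13.1) = +2.10.
The image is virtual, upright and enlarged, on the same side as the object.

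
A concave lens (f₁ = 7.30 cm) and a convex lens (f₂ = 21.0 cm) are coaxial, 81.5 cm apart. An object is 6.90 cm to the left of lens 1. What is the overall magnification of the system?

m = -0.169

f₁ = −7.30 cm (diverging).
Lens 1: 1/d_i1 = 1/(-7.30) − 1/(6.90) = -0.2819, so d_i1 = -3.547 cm; m₁ = −d_i1/d_o1 = +0.5141.
d_o2 = 81.5 − (-3.547) = 85.05 cm.
Lens 2: 1/d_i2 = 1/(21.0) − 1/(85.05) = 0.03586, so d_i2 = 27.89 cm; m₂ = −d_i2/d_o2 = -0.3279.
m = m₁·m₂ = (+0.5141)(-0.3279) = -0.169.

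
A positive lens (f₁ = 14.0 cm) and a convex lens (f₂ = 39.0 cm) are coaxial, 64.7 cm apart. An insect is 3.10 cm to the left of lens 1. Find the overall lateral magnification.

Lens 1: 1/d_i1 = 1/(14.0) − 1/(3.10) = -0.2512, so d_i1 = -3.982 cm; m₁ = −d_i1/d_o1 = +1.285.
d_o2 = 64.7 − (-3.982) = 68.68 cm.
Lens 2: 1/d_i2 = 1/(39.0) − 1/(68.68) = 0.01108, so d_i2 = 90.25 cm; m₂ = −d_i2/d_o2 = -1.314.
m = m₁·m₂ = (+1.285)(-1.314) = -1.69.

m = -1.69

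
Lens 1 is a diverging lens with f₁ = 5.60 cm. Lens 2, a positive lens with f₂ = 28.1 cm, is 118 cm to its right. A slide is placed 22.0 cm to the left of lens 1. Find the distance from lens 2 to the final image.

36.5 cm

Lens 1 is diverging, so f₁ = −5.60 cm.
Lens 1: 1/d_i1 = 1/f₁ − 1/d_o1 = 1/(-5.60) − 1/(22.0) = -0.2240, so d_i1 = -4.464 cm.
The intermediate image is 4.464 cm to the left of lens 1 (virtual), which is 118 − (-4.464) = 122.5 cm to the left of lens 2, so d_o2 = +122.5 cm.
Lens 2: 1/d_i2 = 1/f₂ − 1/d_o2 = 1/(28.1) − 1/(122.5) = 0.02742, so d_i2 = 36.5 cm.
The final image is real, 36.5 cm to the right of lens 2 (overall magnification ≈ -0.060).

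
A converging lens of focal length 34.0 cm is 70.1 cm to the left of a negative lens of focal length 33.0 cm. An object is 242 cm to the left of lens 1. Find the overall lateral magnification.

m = -0.0849

Lens 1: 1/d_i1 = 1/(34.0) − 1/(242) = 0.02528, so d_i1 = 39.56 cm; m₁ = −d_i1/d_o1 = -0.1635.
d_o2 = 70.1 − (39.56) = 30.54 cm.
f₂ = −33.0 cm (diverging).
Lens 2: 1/d_i2 = 1/(-33.0) − 1/(30.54) = -0.06305, so d_i2 = -15.86 cm; m₂ = −d_i2/d_o2 = +0.5194.
m = m₁·m₂ = (-0.1635)(+0.5194) = -0.0849.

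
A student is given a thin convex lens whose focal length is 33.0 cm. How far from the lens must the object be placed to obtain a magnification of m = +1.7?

13.6 cm

m = −d_i/d_o ⇒ d_i = −m·d_o.
1/f = 1/d_o + 1/d_i = 1/d_o − 1/(m·d_o) = (1 − 1/m)/d_o, so d_o = f(1 − 1/m) = (33.00)(1 − 1/(+1.7)) = 13.6 cm.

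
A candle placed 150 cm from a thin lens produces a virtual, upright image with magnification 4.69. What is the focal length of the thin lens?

f = 191 cm (converging)

m = −d_i/d_o ⇒ d_i = −m·d_o = −(+4.69)·(150) = -703.5 cm.
1/f = 1/d_o + 1/d_i = 1/(150) + 1/(-703.5) = 0.005245, so f = 191 cm.
Since f is positive, the thin lens is converging.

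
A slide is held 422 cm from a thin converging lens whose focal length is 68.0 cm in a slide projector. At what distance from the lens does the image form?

Lens equation: 1/v = 1/f − 1/u = 1/(68.00) − 1/(422) = 0.01471 − 0.002370 = 0.01234, so v = 81.1 cm.
The image is real, inverted and reduced, on the far side of the lens.

81.1 cm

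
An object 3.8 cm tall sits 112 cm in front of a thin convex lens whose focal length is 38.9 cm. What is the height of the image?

1/d_i = 1/f − 1/d_o = 1/(38.90) − 1/(112) = 0.01678, so d_i = 59.60 cm.
m = −d_i/d_o = -0.5321.
|h_i| = |m|·h_o = 0.5321 × 3.8 = 2.02 cm. The image is real, inverted and reduced, on the far side of the lens.

2.02 cm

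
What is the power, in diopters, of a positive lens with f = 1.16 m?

P = 1/f = 1/(1.16 m) = +0.862 D.

P = +0.862 D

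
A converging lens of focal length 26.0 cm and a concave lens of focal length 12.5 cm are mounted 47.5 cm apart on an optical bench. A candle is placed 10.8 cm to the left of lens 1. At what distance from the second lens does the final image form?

10.5 cm

Lens 1: 1/d_i1 = 1/f₁ − 1/d_o1 = 1/(26.0) − 1/(10.8) = -0.05413, so d_i1 = -18.47 cm.
The intermediate image is 18.47 cm to the left of lens 1 (virtual), which is 47.5 − (-18.47) = 65.97 cm to the left of lens 2, so d_o2 = +65.97 cm.
Lens 2 is diverging, so f₂ = −12.5 cm.
Lens 2: 1/d_i2 = 1/f₂ − 1/d_o2 = 1/(-12.5) − 1/(65.97) = -0.09516, so d_i2 = -10.5 cm.
The final image is virtual, 10.5 cm to the left of lens 2 (overall magnification ≈ 0.27).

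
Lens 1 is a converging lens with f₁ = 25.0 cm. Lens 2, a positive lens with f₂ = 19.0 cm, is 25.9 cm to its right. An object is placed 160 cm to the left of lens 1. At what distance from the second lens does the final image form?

3.12 cm

Lens 1: 1/d_i1 = 1/f₁ − 1/d_o1 = 1/(25.0) − 1/(160) = 0.03375, so d_i1 = 29.63 cm.
The intermediate image is 29.63 cm to the right of lens 1, which lies 3.730 cm to the right of lens 2 — a virtual object — so d_o2 = −3.730 cm.
Lens 2: 1/d_i2 = 1/f₂ − 1/d_o2 = 1/(19.0) − 1/(-3.730) = 0.3207, so d_i2 = 3.12 cm.
The final image is real, 3.12 cm to the right of lens 2 (overall magnification ≈ -0.15).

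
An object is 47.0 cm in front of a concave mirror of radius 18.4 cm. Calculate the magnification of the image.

f = R/2 = 18.4/2 = 9.200 cm.
1/d_i = 1/f − 1/d_o = 1/(9.200) − 1/(47.0) = 0.08742, so d_i = 11.44 cm.
m = −d_i/d_o = −(11.44)/(47.0) = -0.243.
The image is real, inverted and reduced, in front of the mirror.

m = -0.243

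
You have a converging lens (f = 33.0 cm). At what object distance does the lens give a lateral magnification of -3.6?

42.2 cm

m = −d_i/d_o ⇒ d_i = −m·d_o.
1/f = 1/d_o + 1/d_i = 1/d_o − 1/(m·d_o) = (1 − 1/m)/d_o, so d_o = f(1 − 1/m) = (33.00)(1 − 1/(-3.6)) = 42.2 cm.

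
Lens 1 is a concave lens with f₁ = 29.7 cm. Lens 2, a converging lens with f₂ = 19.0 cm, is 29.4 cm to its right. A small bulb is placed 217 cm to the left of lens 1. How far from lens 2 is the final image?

Lens 1 is diverging, so f₁ = −29.7 cm.
Lens 1: 1/d_i1 = 1/f₁ − 1/d_o1 = 1/(-29.7) − 1/(217) = -0.03828, so d_i1 = -26.12 cm.
The intermediate image is 26.12 cm to the left of lens 1 (virtual), which is 29.4 − (-26.12) = 55.52 cm to the left of lens 2, so d_o2 = +55.52 cm.
Lens 2: 1/d_i2 = 1/f₂ − 1/d_o2 = 1/(19.0) − 1/(55.52) = 0.03462, so d_i2 = 28.9 cm.
The final image is real, 28.9 cm to the right of lens 2 (overall magnification ≈ -0.063).

28.9 cm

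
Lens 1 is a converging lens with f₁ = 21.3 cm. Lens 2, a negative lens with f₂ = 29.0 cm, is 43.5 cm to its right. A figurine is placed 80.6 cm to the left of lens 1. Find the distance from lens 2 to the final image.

Lens 1: 1/d_i1 = 1/f₁ − 1/d_o1 = 1/(21.3) − 1/(80.6) = 0.03454, so d_i1 = 28.95 cm.
The intermediate image is 28.95 cm to the right of lens 1, which is 43.5 − (28.95) = 14.55 cm to the left of lens 2, so d_o2 = +14.55 cm.
Lens 2 is diverging, so f₂ = −29.0 cm.
Lens 2: 1/d_i2 = 1/f₂ − 1/d_o2 = 1/(-29.0) − 1/(14.55) = -0.1032, so d_i2 = -9.69 cm.
The final image is virtual, 9.69 cm to the left of lens 2 (overall magnification ≈ -0.24).

9.69 cm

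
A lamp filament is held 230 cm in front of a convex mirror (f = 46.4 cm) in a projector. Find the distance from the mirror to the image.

For a convex mirror, f = -46.4 cm.
Mirror equation: 1/d_i = 1/f − 1/d_o = 1/(-46.40) − 1/(230) = -0.02155 − 0.004348 = -0.02590, so d_i = -38.6 cm.
The image is virtual, upright and reduced, behind the mirror.

38.6 cm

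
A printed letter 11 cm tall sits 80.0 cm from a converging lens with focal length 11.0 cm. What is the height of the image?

1/d_i = 1/f − 1/d_o = 1/(11.00) − 1/(80.0) = 0.07841, so d_i = 12.75 cm.
m = −d_i/d_o = -0.1594.
|h_i| = |m|·h_o = 0.1594 × 11 = 1.75 cm. The image is real, inverted and reduced, on the far side of the lens.

1.75 cm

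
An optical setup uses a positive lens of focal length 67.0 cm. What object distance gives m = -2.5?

m = −d_i/d_o ⇒ d_i = −m·d_o.
1/f = 1/d_o + 1/d_i = 1/d_o − 1/(m·d_o) = (1 − 1/m)/d_o, so d_o = f(1 − 1/m) = (67.00)(1 − 1/(-2.5)) = 93.8 cm.

93.8 cm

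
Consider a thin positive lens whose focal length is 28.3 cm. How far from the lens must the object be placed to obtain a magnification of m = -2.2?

41.2 cm

m = −d_i/d_o ⇒ d_i = −m·d_o.
1/f = 1/d_o + 1/d_i = 1/d_o − 1/(m·d_o) = (1 − 1/m)/d_o, so d_o = f(1 − 1/m) = (28.30)(1 − 1/(-2.2)) = 41.2 cm.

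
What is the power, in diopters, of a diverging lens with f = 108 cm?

For a diverging lens, f = −108 cm.
f = -108 cm = -1.08 m.
P = 1/f = 1/(-1.08 m) = -0.926 D.

P = -0.926 D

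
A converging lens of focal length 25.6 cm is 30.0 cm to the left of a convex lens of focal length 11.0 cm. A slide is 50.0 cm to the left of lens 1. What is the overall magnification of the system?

Lens 1: 1/d_i1 = 1/(25.6) − 1/(50.0) = 0.01906, so d_i1 = 52.46 cm; m₁ = −d_i1/d_o1 = -1.049.
d_o2 = 30.0 − (52.46) = -22.46 cm (virtual object).
Lens 2: 1/d_i2 = 1/(11.0) − 1/(-22.46) = 0.1354, so d_i2 = 7.384 cm; m₂ = −d_i2/d_o2 = +0.3288.
m = m₁·m₂ = (-1.049)(+0.3288) = -0.345.

m = -0.345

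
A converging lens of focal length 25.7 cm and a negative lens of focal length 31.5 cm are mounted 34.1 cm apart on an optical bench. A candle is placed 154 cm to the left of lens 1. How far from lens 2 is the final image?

Lens 1: 1/d_i1 = 1/f₁ − 1/d_o1 = 1/(25.7) − 1/(154) = 0.03242, so d_i1 = 30.85 cm.
The intermediate image is 30.85 cm to the right of lens 1, which is 34.1 − (30.85) = 3.250 cm to the left of lens 2, so d_o2 = +3.250 cm.
Lens 2 is diverging, so f₂ = −31.5 cm.
Lens 2: 1/d_i2 = 1/f₂ − 1/d_o2 = 1/(-31.5) − 1/(3.250) = -0.3394, so d_i2 = -2.95 cm.
The final image is virtual, 2.95 cm to the left of lens 2 (overall magnification ≈ -0.18).

2.95 cm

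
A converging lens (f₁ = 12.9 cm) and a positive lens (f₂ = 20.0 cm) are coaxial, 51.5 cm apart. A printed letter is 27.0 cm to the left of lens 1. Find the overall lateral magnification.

Lens 1: 1/d_i1 = 1/(12.9) − 1/(27.0) = 0.04048, so d_i1 = 24.70 cm; m₁ = −d_i1/d_o1 = -0.9148.
d_o2 = 51.5 − (24.70) = 26.80 cm.
Lens 2: 1/d_i2 = 1/(20.0) − 1/(26.80) = 0.01269, so d_i2 = 78.82 cm; m₂ = −d_i2/d_o2 = -2.941.
m = m₁·m₂ = (-0.9148)(-2.941) = +2.69.

m = +2.69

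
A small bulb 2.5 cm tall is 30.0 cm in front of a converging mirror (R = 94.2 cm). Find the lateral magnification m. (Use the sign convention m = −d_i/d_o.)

f = R/2 = 94.2/2 = 47.10 cm.
1/d_i = 1/f − 1/d_o = 1/(47.10) − 1/(30.0) = -0.01210, so d_i = -82.63 cm.
m = −d_i/d_o = −(-82.63)/(30.0) = +2.75.
The image is virtual, upright and enlarged, behind the mirror.

m = +2.75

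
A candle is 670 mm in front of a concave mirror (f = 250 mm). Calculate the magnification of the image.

1/d_i = 1/f − 1/d_o = 1/(250.0) − 1/(670) = 0.002507, so d_i = 398.8 mm.
m = −d_i/d_o = −(398.8)/(670) = -0.595.
The image is real, inverted and reduced, in front of the mirror.

m = -0.595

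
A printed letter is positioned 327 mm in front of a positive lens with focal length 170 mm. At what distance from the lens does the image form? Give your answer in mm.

Lens equation: 1/q = 1/f − 1/p = 1/(170.0) − 1/(327) = 0.005882 − 0.003058 = 0.002824, so q = 354 mm.
The image is real, inverted and enlarged, on the far side of the lens.

354 mm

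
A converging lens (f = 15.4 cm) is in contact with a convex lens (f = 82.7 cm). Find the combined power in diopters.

P₁ = 1/f₁ = 1/(0.154 m) = +6.494 D; P₂ = 1/f₂ = 1/(0.827 m) = +1.209 D.
For thin lenses in contact, P = P₁ + P₂ = (+6.494) + (+1.209) = +7.70 D.

P = +7.70 D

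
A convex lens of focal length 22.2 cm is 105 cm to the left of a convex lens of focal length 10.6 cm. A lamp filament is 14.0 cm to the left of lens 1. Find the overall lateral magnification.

Lens 1: 1/d_i1 = 1/(22.2) − 1/(14.0) = -0.02638, so d_i1 = -37.90 cm; m₁ = −d_i1/d_o1 = +2.707.
d_o2 = 105 − (-37.90) = 142.9 cm.
Lens 2: 1/d_i2 = 1/(10.6) − 1/(142.9) = 0.08734, so d_i2 = 11.45 cm; m₂ = −d_i2/d_o2 = -0.08012.
m = m₁·m₂ = (+2.707)(-0.08012) = -0.217.

m = -0.217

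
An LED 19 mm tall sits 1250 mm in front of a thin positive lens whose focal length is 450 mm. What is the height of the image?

1/d_i = 1/f − 1/d_o = 1/(450.0) − 1/(1250) = 0.001422, so d_i = 703.1 mm.
m = −d_i/d_o = -0.5625.
|h_i| = |m|·h_o = 0.5625 × 19 = 10.7 mm. The image is real, inverted and reduced, on the far side of the lens.

10.7 mm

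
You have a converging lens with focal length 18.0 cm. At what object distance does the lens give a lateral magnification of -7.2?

20.5 cm

m = −d_i/d_o ⇒ d_i = −m·d_o.
1/f = 1/d_o + 1/d_i = 1/d_o − 1/(m·d_o) = (1 − 1/m)/d_o, so d_o = f(1 − 1/m) = (18.00)(1 − 1/(-7.2)) = 20.5 cm.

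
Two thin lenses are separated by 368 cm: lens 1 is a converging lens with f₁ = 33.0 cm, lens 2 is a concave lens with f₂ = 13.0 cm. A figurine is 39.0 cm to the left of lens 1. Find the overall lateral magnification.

Lens 1: 1/d_i1 = 1/(33.0) − 1/(39.0) = 0.004662, so d_i1 = 214.5 cm; m₁ = −d_i1/d_o1 = -5.500.
d_o2 = 368 − (214.5) = 153.5 cm.
f₂ = −13.0 cm (diverging).
Lens 2: 1/d_i2 = 1/(-13.0) − 1/(153.5) = -0.08344, so d_i2 = -11.98 cm; m₂ = −d_i2/d_o2 = +0.07808.
m = m₁·m₂ = (-5.500)(+0.07808) = -0.429.

m = -0.429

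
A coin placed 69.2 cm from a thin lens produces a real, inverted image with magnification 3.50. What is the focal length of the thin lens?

m = −d_i/d_o ⇒ d_i = −m·d_o = −(-3.50)·(69.2) = 242.2 cm.
1/f = 1/d_o + 1/d_i = 1/(69.2) + 1/(242.2) = 0.01858, so f = 53.8 cm.
Since f is positive, the thin lens is converging.

f = 53.8 cm (converging)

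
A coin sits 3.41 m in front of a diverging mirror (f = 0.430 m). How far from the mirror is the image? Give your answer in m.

0.382 m

For a diverging mirror, f = -0.430 m.
Mirror equation: 1/s_i = 1/f − 1/s_o = 1/(-0.4300) − 1/(3.41) = -2.326 − 0.2933 = -2.619, so s_i = -0.382 m.
The image is virtual, upright and reduced, behind the mirror.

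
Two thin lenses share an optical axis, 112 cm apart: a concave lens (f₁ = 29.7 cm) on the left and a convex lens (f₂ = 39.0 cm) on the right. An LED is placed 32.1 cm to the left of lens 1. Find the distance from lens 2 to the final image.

Lens 1 is diverging, so f₁ = −29.7 cm.
Lens 1: 1/d_i1 = 1/f₁ − 1/d_o1 = 1/(-29.7) − 1/(32.1) = -0.06482, so d_i1 = -15.43 cm.
The intermediate image is 15.43 cm to the left of lens 1 (virtual), which is 112 − (-15.43) = 127.4 cm to the left of lens 2, so d_o2 = +127.4 cm.
Lens 2: 1/d_i2 = 1/f₂ − 1/d_o2 = 1/(39.0) − 1/(127.4) = 0.01779, so d_i2 = 56.2 cm.
The final image is real, 56.2 cm to the right of lens 2 (overall magnification ≈ -0.21).

56.2 cm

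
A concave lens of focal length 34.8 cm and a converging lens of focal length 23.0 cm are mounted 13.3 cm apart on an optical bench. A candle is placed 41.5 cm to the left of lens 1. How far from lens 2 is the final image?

Lens 1 is diverging, so f₁ = −34.8 cm.
Lens 1: 1/d_i1 = 1/f₁ − 1/d_o1 = 1/(-34.8) − 1/(41.5) = -0.05283, so d_i1 = -18.93 cm.
The intermediate image is 18.93 cm to the left of lens 1 (virtual), which is 13.3 − (-18.93) = 32.23 cm to the left of lens 2, so d_o2 = +32.23 cm.
Lens 2: 1/d_i2 = 1/f₂ − 1/d_o2 = 1/(23.0) − 1/(32.23) = 0.01245, so d_i2 = 80.3 cm.
The final image is real, 80.3 cm to the right of lens 2 (overall magnification ≈ -1.1).

80.3 cm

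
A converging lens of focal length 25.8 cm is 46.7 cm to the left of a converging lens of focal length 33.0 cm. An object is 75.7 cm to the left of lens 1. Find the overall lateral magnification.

Lens 1: 1/d_i1 = 1/(25.8) − 1/(75.7) = 0.02555, so d_i1 = 39.14 cm; m₁ = −d_i1/d_o1 = -0.5170.
d_o2 = 46.7 − (39.14) = 7.560 cm.
Lens 2: 1/d_i2 = 1/(33.0) − 1/(7.560) = -0.1020, so d_i2 = -9.807 cm; m₂ = −d_i2/d_o2 = +1.297.
m = m₁·m₂ = (-0.5170)(+1.297) = -0.671.

m = -0.671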